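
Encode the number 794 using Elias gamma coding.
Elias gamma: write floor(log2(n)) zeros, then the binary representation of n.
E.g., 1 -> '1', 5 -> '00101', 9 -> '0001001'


num_bits = floor(log2(794)) + 1 = 10
leading_zeros = num_bits - 1 = 9
binary(794) = 1100011010

Elias gamma(794) = '000000000' + '1100011010' = 0000000001100011010 (19 bits)


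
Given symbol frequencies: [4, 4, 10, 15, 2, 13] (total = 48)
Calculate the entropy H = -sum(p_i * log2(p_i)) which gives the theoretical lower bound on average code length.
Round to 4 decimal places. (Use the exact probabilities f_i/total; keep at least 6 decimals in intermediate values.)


Per-symbol terms -p_i * log2(p_i) with p_i = f_i/48:
  p = 4/48 = 0.083333: log2(p) = -3.584963, -p*log2(p) = 0.298747
  p = 4/48 = 0.083333: log2(p) = -3.584963, -p*log2(p) = 0.298747
  p = 10/48 = 0.208333: log2(p) = -2.263034, -p*log2(p) = 0.471466
  p = 15/48 = 0.312500: log2(p) = -1.678072, -p*log2(p) = 0.524397
  p = 2/48 = 0.041667: log2(p) = -4.584963, -p*log2(p) = 0.191040
  p = 13/48 = 0.270833: log2(p) = -1.884523, -p*log2(p) = 0.510392
H = 0.298747 + 0.298747 + 0.471466 + 0.524397 + 0.191040 + 0.510392 = 2.294789

H = 2.2948 bits/symbol


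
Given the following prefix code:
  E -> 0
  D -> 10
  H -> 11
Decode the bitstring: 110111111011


Decoding step by step:
Bits 11 -> H
Bits 0 -> E
Bits 11 -> H
Bits 11 -> H
Bits 11 -> H
Bits 0 -> E
Bits 11 -> H


Decoded message: HEHHHEH


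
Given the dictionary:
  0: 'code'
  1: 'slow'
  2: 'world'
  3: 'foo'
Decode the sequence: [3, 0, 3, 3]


Look up each index in the dictionary:
  3 -> 'foo'
  0 -> 'code'
  3 -> 'foo'
  3 -> 'foo'

Decoded: "foo code foo foo"


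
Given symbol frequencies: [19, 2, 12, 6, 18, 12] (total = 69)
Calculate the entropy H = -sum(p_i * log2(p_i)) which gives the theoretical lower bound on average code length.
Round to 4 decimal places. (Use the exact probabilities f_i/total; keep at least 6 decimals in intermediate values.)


Per-symbol terms -p_i * log2(p_i) with p_i = f_i/69:
  p = 19/69 = 0.275362: log2(p) = -1.860597, -p*log2(p) = 0.512338
  p = 2/69 = 0.028986: log2(p) = -5.108524, -p*log2(p) = 0.148073
  p = 12/69 = 0.173913: log2(p) = -2.523562, -p*log2(p) = 0.438880
  p = 6/69 = 0.086957: log2(p) = -3.523562, -p*log2(p) = 0.306397
  p = 18/69 = 0.260870: log2(p) = -1.938599, -p*log2(p) = 0.505722
  p = 12/69 = 0.173913: log2(p) = -2.523562, -p*log2(p) = 0.438880
H = 0.512338 + 0.148073 + 0.438880 + 0.306397 + 0.505722 + 0.438880 = 2.350290

H = 2.3503 bits/symbol


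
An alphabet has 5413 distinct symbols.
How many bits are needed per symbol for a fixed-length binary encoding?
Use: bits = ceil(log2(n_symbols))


log2(5413) = 12.4022
Bracket: 2^12 = 4096 < 5413 <= 2^13 = 8192
So ceil(log2(5413)) = 13

bits = ceil(log2(5413)) = ceil(12.4022) = 13 bits


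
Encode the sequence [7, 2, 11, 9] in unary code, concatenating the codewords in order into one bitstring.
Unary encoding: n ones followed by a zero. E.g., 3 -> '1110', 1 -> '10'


Encode each number as n ones followed by a terminating 0:
  7 -> 11111110 (8 bits)
  2 -> 110 (3 bits)
  11 -> 111111111110 (12 bits)
  9 -> 1111111110 (10 bits)
Total length = 8 + 3 + 12 + 10 = 33 bits.

Unary([7, 2, 11, 9]) = 111111101101111111111101111111110 (33 bits)


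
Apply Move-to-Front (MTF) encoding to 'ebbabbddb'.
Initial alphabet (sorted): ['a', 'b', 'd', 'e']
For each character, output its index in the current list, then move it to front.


MTF encoding:
'e': index 3 in ['a', 'b', 'd', 'e'] -> ['e', 'a', 'b', 'd']
'b': index 2 in ['e', 'a', 'b', 'd'] -> ['b', 'e', 'a', 'd']
'b': index 0 in ['b', 'e', 'a', 'd'] -> ['b', 'e', 'a', 'd']
'a': index 2 in ['b', 'e', 'a', 'd'] -> ['a', 'b', 'e', 'd']
'b': index 1 in ['a', 'b', 'e', 'd'] -> ['b', 'a', 'e', 'd']
'b': index 0 in ['b', 'a', 'e', 'd'] -> ['b', 'a', 'e', 'd']
'd': index 3 in ['b', 'a', 'e', 'd'] -> ['d', 'b', 'a', 'e']
'd': index 0 in ['d', 'b', 'a', 'e'] -> ['d', 'b', 'a', 'e']
'b': index 1 in ['d', 'b', 'a', 'e'] -> ['b', 'd', 'a', 'e']


Output: [3, 2, 0, 2, 1, 0, 3, 0, 1]


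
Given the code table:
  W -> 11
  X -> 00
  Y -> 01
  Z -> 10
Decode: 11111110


Decoding:
11 -> W
11 -> W
11 -> W
10 -> Z


Result: WWWZ


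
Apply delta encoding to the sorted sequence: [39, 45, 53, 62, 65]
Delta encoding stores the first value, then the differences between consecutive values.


First value: 39
Deltas:
  45 - 39 = 6
  53 - 45 = 8
  62 - 53 = 9
  65 - 62 = 3


Delta encoded: [39, 6, 8, 9, 3]


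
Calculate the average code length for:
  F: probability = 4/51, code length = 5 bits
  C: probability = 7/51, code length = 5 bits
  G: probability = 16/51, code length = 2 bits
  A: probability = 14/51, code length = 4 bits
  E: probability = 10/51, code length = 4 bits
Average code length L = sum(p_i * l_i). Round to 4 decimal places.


Weighted contributions p_i * l_i:
  F: (4/51) * 5 = 20/51
  C: (7/51) * 5 = 35/51
  G: (16/51) * 2 = 32/51
  A: (14/51) * 4 = 56/51
  E: (10/51) * 4 = 40/51
Sum = (20 + 35 + 32 + 56 + 40)/51 = 183/51

L = 183/51 = 3.5882 bits/symbol


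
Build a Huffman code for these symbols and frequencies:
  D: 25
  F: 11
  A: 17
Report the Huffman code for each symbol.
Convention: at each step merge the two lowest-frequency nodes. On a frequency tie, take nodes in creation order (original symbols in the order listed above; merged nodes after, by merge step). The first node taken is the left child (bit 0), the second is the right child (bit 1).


Huffman tree construction:
Step 1: Merge F(11) + A(17) = 28
Step 2: Merge D(25) + (F+A)(28) = 53
Read each symbol's code off the tree from the root (left child = 0, right child = 1).

Codes:
  D: 0 (length 1)
  F: 10 (length 2)
  A: 11 (length 2)
Average code length: 81/53 = 1.5283 bits/symbol


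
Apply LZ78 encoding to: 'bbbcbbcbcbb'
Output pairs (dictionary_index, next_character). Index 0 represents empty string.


LZ78 encoding steps:
Dictionary: {0: ''}
Step 1: w='' (idx 0), next='b' -> output (0, 'b'), add 'b' as idx 1
Step 2: w='b' (idx 1), next='b' -> output (1, 'b'), add 'bb' as idx 2
Step 3: w='' (idx 0), next='c' -> output (0, 'c'), add 'c' as idx 3
Step 4: w='bb' (idx 2), next='c' -> output (2, 'c'), add 'bbc' as idx 4
Step 5: w='b' (idx 1), next='c' -> output (1, 'c'), add 'bc' as idx 5
Step 6: w='bb' (idx 2), end of input -> output (2, '')


Encoded: [(0, 'b'), (1, 'b'), (0, 'c'), (2, 'c'), (1, 'c'), (2, '')]


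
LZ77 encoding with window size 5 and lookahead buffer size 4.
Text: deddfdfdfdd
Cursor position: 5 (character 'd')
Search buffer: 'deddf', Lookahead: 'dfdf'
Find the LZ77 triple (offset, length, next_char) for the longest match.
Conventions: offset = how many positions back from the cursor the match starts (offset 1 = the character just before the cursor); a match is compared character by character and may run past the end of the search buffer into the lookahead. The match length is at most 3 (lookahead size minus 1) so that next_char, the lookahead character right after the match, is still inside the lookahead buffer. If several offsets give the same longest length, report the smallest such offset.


Try each offset into the search buffer:
  offset=1 (pos 4, char 'f'): match length 0
  offset=2 (pos 3, char 'd'): match length 3
  offset=3 (pos 2, char 'd'): match length 1
  offset=4 (pos 1, char 'e'): match length 0
  offset=5 (pos 0, char 'd'): match length 1
Longest match has length 3 at offset 2.
next_char = character at position 5 + 3 = 8 -> 'f'

Best match: offset=2, length=3 (matching 'dfd' starting at position 3)
LZ77 triple: (2, 3, 'f')


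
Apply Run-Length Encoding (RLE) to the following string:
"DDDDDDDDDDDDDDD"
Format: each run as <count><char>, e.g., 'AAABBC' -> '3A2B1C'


Scanning runs left to right:
  i=0: run of 'D' x 15 -> '15D'

RLE = 15D


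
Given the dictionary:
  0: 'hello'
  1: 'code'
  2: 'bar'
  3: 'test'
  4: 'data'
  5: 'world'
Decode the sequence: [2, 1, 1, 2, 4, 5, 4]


Look up each index in the dictionary:
  2 -> 'bar'
  1 -> 'code'
  1 -> 'code'
  2 -> 'bar'
  4 -> 'data'
  5 -> 'world'
  4 -> 'data'

Decoded: "bar code code bar data world data"


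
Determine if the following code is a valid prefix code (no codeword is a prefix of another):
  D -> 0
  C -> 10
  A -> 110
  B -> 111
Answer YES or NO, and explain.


Checking each pair (does one codeword prefix another?):
  D='0' vs C='10': no prefix
  D='0' vs A='110': no prefix
  D='0' vs B='111': no prefix
  C='10' vs D='0': no prefix
  C='10' vs A='110': no prefix
  C='10' vs B='111': no prefix
  A='110' vs D='0': no prefix
  A='110' vs C='10': no prefix
  A='110' vs B='111': no prefix
  B='111' vs D='0': no prefix
  B='111' vs C='10': no prefix
  B='111' vs A='110': no prefix
No violation found over all pairs.

YES -- this is a valid prefix code. No codeword is a prefix of any other codeword.


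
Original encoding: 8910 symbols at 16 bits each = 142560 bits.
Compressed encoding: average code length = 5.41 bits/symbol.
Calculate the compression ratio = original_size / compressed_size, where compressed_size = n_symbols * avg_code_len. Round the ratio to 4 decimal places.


original_size = n_symbols * orig_bits = 8910 * 16 = 142560 bits
compressed_size = n_symbols * avg_code_len = 8910 * 5.41 = 48203.1 bits
ratio = original_size / compressed_size = 142560 / 48203.1 = 2.9575

Compression ratio = 2.9575


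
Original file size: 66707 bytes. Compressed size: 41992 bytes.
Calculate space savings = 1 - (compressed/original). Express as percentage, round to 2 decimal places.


ratio = compressed/original = 41992/66707 = 0.629499
savings = 1 - ratio = 1 - 0.629499 = 0.370501
as a percentage: 0.370501 * 100 = 37.05%

Space savings = 1 - 41992/66707 = 37.05%


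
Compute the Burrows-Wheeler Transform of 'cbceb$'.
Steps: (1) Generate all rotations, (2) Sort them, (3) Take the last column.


Rotations (sorted):
  0: $cbceb -> last char: b
  1: b$cbce -> last char: e
  2: bceb$c -> last char: c
  3: cbceb$ -> last char: $
  4: ceb$cb -> last char: b
  5: eb$cbc -> last char: c


BWT = bec$bc


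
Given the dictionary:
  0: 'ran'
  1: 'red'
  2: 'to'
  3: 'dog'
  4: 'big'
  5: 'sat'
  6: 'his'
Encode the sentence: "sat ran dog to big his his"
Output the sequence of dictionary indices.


Look up each word in the dictionary:
  'sat' -> 5
  'ran' -> 0
  'dog' -> 3
  'to' -> 2
  'big' -> 4
  'his' -> 6
  'his' -> 6

Encoded: [5, 0, 3, 2, 4, 6, 6]


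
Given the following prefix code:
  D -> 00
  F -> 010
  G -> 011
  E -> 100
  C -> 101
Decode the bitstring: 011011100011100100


Decoding step by step:
Bits 011 -> G
Bits 011 -> G
Bits 100 -> E
Bits 011 -> G
Bits 100 -> E
Bits 100 -> E


Decoded message: GGEGEE


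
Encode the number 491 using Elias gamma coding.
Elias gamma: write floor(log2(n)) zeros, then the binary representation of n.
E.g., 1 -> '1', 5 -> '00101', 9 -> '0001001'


num_bits = floor(log2(491)) + 1 = 9
leading_zeros = num_bits - 1 = 8
binary(491) = 111101011

Elias gamma(491) = '00000000' + '111101011' = 00000000111101011 (17 bits)


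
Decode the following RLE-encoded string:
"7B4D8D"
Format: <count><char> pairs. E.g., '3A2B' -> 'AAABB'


Expanding each <count><char> pair:
  7B -> 'BBBBBBB'
  4D -> 'DDDD'
  8D -> 'DDDDDDDD'

Decoded = BBBBBBBDDDDDDDDDDDD


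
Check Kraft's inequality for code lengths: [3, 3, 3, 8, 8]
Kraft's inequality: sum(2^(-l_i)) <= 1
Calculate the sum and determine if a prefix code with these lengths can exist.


Sum = 2^(-3) + 2^(-3) + 2^(-3) + 2^(-8) + 2^(-8)
    = 0.125 + 0.125 + 0.125 + 0.00390625 + 0.00390625
    = 98/256 = 0.3828125
Since 0.3828125 <= 1, Kraft's inequality IS satisfied.
A prefix code with these lengths CAN exist.

Kraft sum = 0.3828125. Satisfied.


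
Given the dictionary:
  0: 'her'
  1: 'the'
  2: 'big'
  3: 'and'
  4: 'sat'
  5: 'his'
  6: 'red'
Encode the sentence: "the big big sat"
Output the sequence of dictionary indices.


Look up each word in the dictionary:
  'the' -> 1
  'big' -> 2
  'big' -> 2
  'sat' -> 4

Encoded: [1, 2, 2, 4]


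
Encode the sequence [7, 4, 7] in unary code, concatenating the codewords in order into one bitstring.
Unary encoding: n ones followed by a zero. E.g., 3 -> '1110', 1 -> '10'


Encode each number as n ones followed by a terminating 0:
  7 -> 11111110 (8 bits)
  4 -> 11110 (5 bits)
  7 -> 11111110 (8 bits)
Total length = 8 + 5 + 8 = 21 bits.

Unary([7, 4, 7]) = 111111101111011111110 (21 bits)


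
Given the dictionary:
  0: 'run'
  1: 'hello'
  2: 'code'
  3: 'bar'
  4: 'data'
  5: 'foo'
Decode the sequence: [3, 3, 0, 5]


Look up each index in the dictionary:
  3 -> 'bar'
  3 -> 'bar'
  0 -> 'run'
  5 -> 'foo'

Decoded: "bar bar run foo"


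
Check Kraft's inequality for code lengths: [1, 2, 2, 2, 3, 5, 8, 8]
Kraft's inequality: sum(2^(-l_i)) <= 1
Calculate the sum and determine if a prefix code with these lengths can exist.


Sum = 2^(-1) + 2^(-2) + 2^(-2) + 2^(-2) + 2^(-3) + 2^(-5) + 2^(-8) + 2^(-8)
    = 0.5 + 0.25 + 0.25 + 0.25 + 0.125 + 0.03125 + 0.00390625 + 0.00390625
    = 362/256 = 1.4140625
Since 1.4140625 > 1, Kraft's inequality is NOT satisfied.
A prefix code with these lengths CANNOT exist.

Kraft sum = 1.4140625. Not satisfied.


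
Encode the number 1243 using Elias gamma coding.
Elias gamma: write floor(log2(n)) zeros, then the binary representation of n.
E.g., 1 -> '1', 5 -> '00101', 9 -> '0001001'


num_bits = floor(log2(1243)) + 1 = 11
leading_zeros = num_bits - 1 = 10
binary(1243) = 10011011011

Elias gamma(1243) = '0000000000' + '10011011011' = 000000000010011011011 (21 bits)


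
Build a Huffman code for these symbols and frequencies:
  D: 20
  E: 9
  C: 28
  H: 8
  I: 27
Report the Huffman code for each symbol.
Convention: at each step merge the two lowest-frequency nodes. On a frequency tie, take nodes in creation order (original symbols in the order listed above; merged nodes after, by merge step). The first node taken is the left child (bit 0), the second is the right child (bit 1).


Huffman tree construction:
Step 1: Merge H(8) + E(9) = 17
Step 2: Merge (H+E)(17) + D(20) = 37
Step 3: Merge I(27) + C(28) = 55
Step 4: Merge ((H+E)+D)(37) + (I+C)(55) = 92
Read each symbol's code off the tree from the root (left child = 0, right child = 1).

Codes:
  D: 01 (length 2)
  E: 001 (length 3)
  C: 11 (length 2)
  H: 000 (length 3)
  I: 10 (length 2)
Average code length: 201/92 = 2.1848 bits/symbol


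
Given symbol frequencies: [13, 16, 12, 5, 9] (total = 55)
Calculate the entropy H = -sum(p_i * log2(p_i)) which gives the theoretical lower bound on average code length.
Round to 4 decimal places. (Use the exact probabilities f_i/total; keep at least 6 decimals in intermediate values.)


Per-symbol terms -p_i * log2(p_i) with p_i = f_i/55:
  p = 13/55 = 0.236364: log2(p) = -2.080920, -p*log2(p) = 0.491854
  p = 16/55 = 0.290909: log2(p) = -1.781360, -p*log2(p) = 0.518214
  p = 12/55 = 0.218182: log2(p) = -2.196397, -p*log2(p) = 0.479214
  p = 5/55 = 0.090909: log2(p) = -3.459432, -p*log2(p) = 0.314494
  p = 9/55 = 0.163636: log2(p) = -2.611435, -p*log2(p) = 0.427326
H = 0.491854 + 0.518214 + 0.479214 + 0.314494 + 0.427326 = 2.231102

H = 2.2311 bits/symbol


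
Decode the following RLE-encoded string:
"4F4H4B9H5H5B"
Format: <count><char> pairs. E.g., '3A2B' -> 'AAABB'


Expanding each <count><char> pair:
  4F -> 'FFFF'
  4H -> 'HHHH'
  4B -> 'BBBB'
  9H -> 'HHHHHHHHH'
  5H -> 'HHHHH'
  5B -> 'BBBBB'

Decoded = FFFFHHHHBBBBHHHHHHHHHHHHHHBBBBB


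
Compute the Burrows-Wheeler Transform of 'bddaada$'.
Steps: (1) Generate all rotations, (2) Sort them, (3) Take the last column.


Rotations (sorted):
  0: $bddaada -> last char: a
  1: a$bddaad -> last char: d
  2: aada$bdd -> last char: d
  3: ada$bdda -> last char: a
  4: bddaada$ -> last char: $
  5: da$bddaa -> last char: a
  6: daada$bd -> last char: d
  7: ddaada$b -> last char: b


BWT = adda$adb


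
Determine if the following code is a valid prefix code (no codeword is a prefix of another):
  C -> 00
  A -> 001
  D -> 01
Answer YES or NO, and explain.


Checking each pair (does one codeword prefix another?):
  C='00' vs A='001': prefix -- VIOLATION

NO -- this is NOT a valid prefix code. C (00) is a prefix of A (001).


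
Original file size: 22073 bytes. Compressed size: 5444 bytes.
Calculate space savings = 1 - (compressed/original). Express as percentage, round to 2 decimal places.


ratio = compressed/original = 5444/22073 = 0.246636
savings = 1 - ratio = 1 - 0.246636 = 0.753364
as a percentage: 0.753364 * 100 = 75.34%

Space savings = 1 - 5444/22073 = 75.34%


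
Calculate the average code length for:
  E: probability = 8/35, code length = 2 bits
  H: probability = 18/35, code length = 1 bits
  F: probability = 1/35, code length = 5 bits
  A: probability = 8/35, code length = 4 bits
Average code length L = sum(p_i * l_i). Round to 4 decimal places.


Weighted contributions p_i * l_i:
  E: (8/35) * 2 = 16/35
  H: (18/35) * 1 = 18/35
  F: (1/35) * 5 = 5/35
  A: (8/35) * 4 = 32/35
Sum = (16 + 18 + 5 + 32)/35 = 71/35

L = 71/35 = 2.0286 bits/symbol


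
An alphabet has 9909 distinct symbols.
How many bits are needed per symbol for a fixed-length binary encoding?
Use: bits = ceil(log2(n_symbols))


log2(9909) = 13.2745
Bracket: 2^13 = 8192 < 9909 <= 2^14 = 16384
So ceil(log2(9909)) = 14

bits = ceil(log2(9909)) = ceil(13.2745) = 14 bits


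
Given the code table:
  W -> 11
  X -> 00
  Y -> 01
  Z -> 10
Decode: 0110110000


Decoding:
01 -> Y
10 -> Z
11 -> W
00 -> X
00 -> X


Result: YZWXX


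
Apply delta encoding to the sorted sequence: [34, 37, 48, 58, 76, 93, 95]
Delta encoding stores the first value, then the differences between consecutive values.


First value: 34
Deltas:
  37 - 34 = 3
  48 - 37 = 11
  58 - 48 = 10
  76 - 58 = 18
  93 - 76 = 17
  95 - 93 = 2


Delta encoded: [34, 3, 11, 10, 18, 17, 2]


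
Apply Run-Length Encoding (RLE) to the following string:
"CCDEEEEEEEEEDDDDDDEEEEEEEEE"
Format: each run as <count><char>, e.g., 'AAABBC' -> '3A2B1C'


Scanning runs left to right:
  i=0: run of 'C' x 2 -> '2C'
  i=2: run of 'D' x 1 -> '1D'
  i=3: run of 'E' x 9 -> '9E'
  i=12: run of 'D' x 6 -> '6D'
  i=18: run of 'E' x 9 -> '9E'

RLE = 2C1D9E6D9E


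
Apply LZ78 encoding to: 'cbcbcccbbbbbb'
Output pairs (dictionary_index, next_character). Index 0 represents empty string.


LZ78 encoding steps:
Dictionary: {0: ''}
Step 1: w='' (idx 0), next='c' -> output (0, 'c'), add 'c' as idx 1
Step 2: w='' (idx 0), next='b' -> output (0, 'b'), add 'b' as idx 2
Step 3: w='c' (idx 1), next='b' -> output (1, 'b'), add 'cb' as idx 3
Step 4: w='c' (idx 1), next='c' -> output (1, 'c'), add 'cc' as idx 4
Step 5: w='cb' (idx 3), next='b' -> output (3, 'b'), add 'cbb' as idx 5
Step 6: w='b' (idx 2), next='b' -> output (2, 'b'), add 'bb' as idx 6
Step 7: w='bb' (idx 6), end of input -> output (6, '')


Encoded: [(0, 'c'), (0, 'b'), (1, 'b'), (1, 'c'), (3, 'b'), (2, 'b'), (6, '')]


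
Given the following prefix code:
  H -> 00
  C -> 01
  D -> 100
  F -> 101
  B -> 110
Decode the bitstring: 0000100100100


Decoding step by step:
Bits 00 -> H
Bits 00 -> H
Bits 100 -> D
Bits 100 -> D
Bits 100 -> D


Decoded message: HHDDD


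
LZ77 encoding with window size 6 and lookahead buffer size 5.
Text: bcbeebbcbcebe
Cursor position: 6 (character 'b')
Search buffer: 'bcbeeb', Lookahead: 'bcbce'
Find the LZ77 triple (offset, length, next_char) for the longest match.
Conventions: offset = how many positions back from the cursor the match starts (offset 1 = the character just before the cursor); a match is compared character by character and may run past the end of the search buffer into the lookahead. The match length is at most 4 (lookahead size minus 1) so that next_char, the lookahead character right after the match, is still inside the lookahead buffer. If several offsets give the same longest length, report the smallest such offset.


Try each offset into the search buffer:
  offset=1 (pos 5, char 'b'): match length 1
  offset=2 (pos 4, char 'e'): match length 0
  offset=3 (pos 3, char 'e'): match length 0
  offset=4 (pos 2, char 'b'): match length 1
  offset=5 (pos 1, char 'c'): match length 0
  offset=6 (pos 0, char 'b'): match length 3
Longest match has length 3 at offset 6.
next_char = character at position 6 + 3 = 9 -> 'c'

Best match: offset=6, length=3 (matching 'bcb' starting at position 0)
LZ77 triple: (6, 3, 'c')


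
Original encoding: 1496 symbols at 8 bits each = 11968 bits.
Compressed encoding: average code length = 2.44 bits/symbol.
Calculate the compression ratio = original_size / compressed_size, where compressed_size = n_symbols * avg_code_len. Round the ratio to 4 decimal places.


original_size = n_symbols * orig_bits = 1496 * 8 = 11968 bits
compressed_size = n_symbols * avg_code_len = 1496 * 2.44 = 3650.24 bits
ratio = original_size / compressed_size = 11968 / 3650.24 = 3.2787

Compression ratio = 3.2787


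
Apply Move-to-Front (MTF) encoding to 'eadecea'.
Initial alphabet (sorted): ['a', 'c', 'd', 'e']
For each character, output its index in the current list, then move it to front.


MTF encoding:
'e': index 3 in ['a', 'c', 'd', 'e'] -> ['e', 'a', 'c', 'd']
'a': index 1 in ['e', 'a', 'c', 'd'] -> ['a', 'e', 'c', 'd']
'd': index 3 in ['a', 'e', 'c', 'd'] -> ['d', 'a', 'e', 'c']
'e': index 2 in ['d', 'a', 'e', 'c'] -> ['e', 'd', 'a', 'c']
'c': index 3 in ['e', 'd', 'a', 'c'] -> ['c', 'e', 'd', 'a']
'e': index 1 in ['c', 'e', 'd', 'a'] -> ['e', 'c', 'd', 'a']
'a': index 3 in ['e', 'c', 'd', 'a'] -> ['a', 'e', 'c', 'd']


Output: [3, 1, 3, 2, 3, 1, 3]


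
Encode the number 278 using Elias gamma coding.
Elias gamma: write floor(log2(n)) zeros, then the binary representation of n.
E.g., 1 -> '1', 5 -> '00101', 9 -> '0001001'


num_bits = floor(log2(278)) + 1 = 9
leading_zeros = num_bits - 1 = 8
binary(278) = 100010110

Elias gamma(278) = '00000000' + '100010110' = 00000000100010110 (17 bits)


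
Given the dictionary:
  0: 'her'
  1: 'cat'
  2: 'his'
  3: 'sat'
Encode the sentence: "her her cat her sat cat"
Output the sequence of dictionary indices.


Look up each word in the dictionary:
  'her' -> 0
  'her' -> 0
  'cat' -> 1
  'her' -> 0
  'sat' -> 3
  'cat' -> 1

Encoded: [0, 0, 1, 0, 3, 1]


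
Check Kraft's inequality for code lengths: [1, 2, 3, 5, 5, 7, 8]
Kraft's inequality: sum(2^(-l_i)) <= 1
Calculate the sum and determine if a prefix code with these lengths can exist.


Sum = 2^(-1) + 2^(-2) + 2^(-3) + 2^(-5) + 2^(-5) + 2^(-7) + 2^(-8)
    = 0.5 + 0.25 + 0.125 + 0.03125 + 0.03125 + 0.0078125 + 0.00390625
    = 243/256 = 0.94921875
Since 0.94921875 <= 1, Kraft's inequality IS satisfied.
A prefix code with these lengths CAN exist.

Kraft sum = 0.94921875. Satisfied.


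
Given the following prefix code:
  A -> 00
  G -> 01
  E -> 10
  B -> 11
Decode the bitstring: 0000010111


Decoding step by step:
Bits 00 -> A
Bits 00 -> A
Bits 01 -> G
Bits 01 -> G
Bits 11 -> B


Decoded message: AAGGB


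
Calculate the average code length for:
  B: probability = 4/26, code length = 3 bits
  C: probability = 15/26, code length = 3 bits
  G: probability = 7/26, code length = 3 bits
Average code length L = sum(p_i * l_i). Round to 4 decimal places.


Weighted contributions p_i * l_i:
  B: (4/26) * 3 = 12/26
  C: (15/26) * 3 = 45/26
  G: (7/26) * 3 = 21/26
Sum = (12 + 45 + 21)/26 = 78/26

L = 78/26 = 3.0000 bits/symbol


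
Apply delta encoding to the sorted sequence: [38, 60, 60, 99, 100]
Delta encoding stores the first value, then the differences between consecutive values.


First value: 38
Deltas:
  60 - 38 = 22
  60 - 60 = 0
  99 - 60 = 39
  100 - 99 = 1


Delta encoded: [38, 22, 0, 39, 1]


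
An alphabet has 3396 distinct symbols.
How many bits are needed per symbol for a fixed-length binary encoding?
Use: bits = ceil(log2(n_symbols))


log2(3396) = 11.7296
Bracket: 2^11 = 2048 < 3396 <= 2^12 = 4096
So ceil(log2(3396)) = 12

bits = ceil(log2(3396)) = ceil(11.7296) = 12 bits


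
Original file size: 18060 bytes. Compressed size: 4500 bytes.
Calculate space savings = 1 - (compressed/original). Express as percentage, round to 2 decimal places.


ratio = compressed/original = 4500/18060 = 0.249169
savings = 1 - ratio = 1 - 0.249169 = 0.750831
as a percentage: 0.750831 * 100 = 75.08%

Space savings = 1 - 4500/18060 = 75.08%


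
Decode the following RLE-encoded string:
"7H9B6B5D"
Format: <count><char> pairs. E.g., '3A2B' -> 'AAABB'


Expanding each <count><char> pair:
  7H -> 'HHHHHHH'
  9B -> 'BBBBBBBBB'
  6B -> 'BBBBBB'
  5D -> 'DDDDD'

Decoded = HHHHHHHBBBBBBBBBBBBBBBDDDDD


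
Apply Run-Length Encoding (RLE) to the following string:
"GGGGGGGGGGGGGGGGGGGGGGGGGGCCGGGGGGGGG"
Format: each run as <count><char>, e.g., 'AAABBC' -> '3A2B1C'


Scanning runs left to right:
  i=0: run of 'G' x 26 -> '26G'
  i=26: run of 'C' x 2 -> '2C'
  i=28: run of 'G' x 9 -> '9G'

RLE = 26G2C9G


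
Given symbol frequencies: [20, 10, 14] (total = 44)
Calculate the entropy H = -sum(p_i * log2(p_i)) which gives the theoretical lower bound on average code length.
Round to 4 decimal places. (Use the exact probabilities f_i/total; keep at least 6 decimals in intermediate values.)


Per-symbol terms -p_i * log2(p_i) with p_i = f_i/44:
  p = 20/44 = 0.454545: log2(p) = -1.137504, -p*log2(p) = 0.517047
  p = 10/44 = 0.227273: log2(p) = -2.137504, -p*log2(p) = 0.485796
  p = 14/44 = 0.318182: log2(p) = -1.652077, -p*log2(p) = 0.525661
H = 0.517047 + 0.485796 + 0.525661 = 1.528504

H = 1.5285 bits/symbol


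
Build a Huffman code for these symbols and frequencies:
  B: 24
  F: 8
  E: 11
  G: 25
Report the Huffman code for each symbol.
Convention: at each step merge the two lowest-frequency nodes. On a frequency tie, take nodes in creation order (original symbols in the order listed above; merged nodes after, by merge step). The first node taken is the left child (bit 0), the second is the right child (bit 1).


Huffman tree construction:
Step 1: Merge F(8) + E(11) = 19
Step 2: Merge (F+E)(19) + B(24) = 43
Step 3: Merge G(25) + ((F+E)+B)(43) = 68
Read each symbol's code off the tree from the root (left child = 0, right child = 1).

Codes:
  B: 11 (length 2)
  F: 100 (length 3)
  E: 101 (length 3)
  G: 0 (length 1)
Average code length: 130/68 = 1.9118 bits/symbol


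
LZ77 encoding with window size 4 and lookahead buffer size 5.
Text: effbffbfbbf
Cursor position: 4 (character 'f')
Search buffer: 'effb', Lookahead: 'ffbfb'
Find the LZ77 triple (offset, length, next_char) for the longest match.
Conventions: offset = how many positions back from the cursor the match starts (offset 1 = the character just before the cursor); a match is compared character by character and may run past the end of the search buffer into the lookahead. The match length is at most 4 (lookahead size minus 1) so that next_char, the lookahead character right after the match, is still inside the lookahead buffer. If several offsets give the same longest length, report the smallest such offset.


Try each offset into the search buffer:
  offset=1 (pos 3, char 'b'): match length 0
  offset=2 (pos 2, char 'f'): match length 1
  offset=3 (pos 1, char 'f'): match length 4
  offset=4 (pos 0, char 'e'): match length 0
Longest match has length 4 at offset 3.
next_char = character at position 4 + 4 = 8 -> 'b'

Best match: offset=3, length=4 (matching 'ffbf' starting at position 1)
LZ77 triple: (3, 4, 'b')


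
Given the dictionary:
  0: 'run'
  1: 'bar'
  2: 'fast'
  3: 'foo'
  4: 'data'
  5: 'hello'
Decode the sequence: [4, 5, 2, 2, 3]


Look up each index in the dictionary:
  4 -> 'data'
  5 -> 'hello'
  2 -> 'fast'
  2 -> 'fast'
  3 -> 'foo'

Decoded: "data hello fast fast foo"


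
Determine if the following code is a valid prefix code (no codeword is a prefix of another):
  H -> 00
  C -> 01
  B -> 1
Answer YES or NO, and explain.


Checking each pair (does one codeword prefix another?):
  H='00' vs C='01': no prefix
  H='00' vs B='1': no prefix
  C='01' vs H='00': no prefix
  C='01' vs B='1': no prefix
  B='1' vs H='00': no prefix
  B='1' vs C='01': no prefix
No violation found over all pairs.

YES -- this is a valid prefix code. No codeword is a prefix of any other codeword.


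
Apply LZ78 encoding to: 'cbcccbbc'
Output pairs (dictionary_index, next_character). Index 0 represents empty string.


LZ78 encoding steps:
Dictionary: {0: ''}
Step 1: w='' (idx 0), next='c' -> output (0, 'c'), add 'c' as idx 1
Step 2: w='' (idx 0), next='b' -> output (0, 'b'), add 'b' as idx 2
Step 3: w='c' (idx 1), next='c' -> output (1, 'c'), add 'cc' as idx 3
Step 4: w='c' (idx 1), next='b' -> output (1, 'b'), add 'cb' as idx 4
Step 5: w='b' (idx 2), next='c' -> output (2, 'c'), add 'bc' as idx 5


Encoded: [(0, 'c'), (0, 'b'), (1, 'c'), (1, 'b'), (2, 'c')]


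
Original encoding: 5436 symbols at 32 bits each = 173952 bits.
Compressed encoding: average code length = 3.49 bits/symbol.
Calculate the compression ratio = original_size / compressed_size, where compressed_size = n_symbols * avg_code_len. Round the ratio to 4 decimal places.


original_size = n_symbols * orig_bits = 5436 * 32 = 173952 bits
compressed_size = n_symbols * avg_code_len = 5436 * 3.49 = 18971.64 bits
ratio = original_size / compressed_size = 173952 / 18971.64 = 9.1691

Compression ratio = 9.1691


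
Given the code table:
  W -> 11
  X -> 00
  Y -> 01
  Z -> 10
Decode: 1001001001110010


Decoding:
10 -> Z
01 -> Y
00 -> X
10 -> Z
01 -> Y
11 -> W
00 -> X
10 -> Z


Result: ZYXZYWXZ


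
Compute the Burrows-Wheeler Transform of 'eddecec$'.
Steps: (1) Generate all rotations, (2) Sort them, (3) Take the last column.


Rotations (sorted):
  0: $eddecec -> last char: c
  1: c$eddece -> last char: e
  2: cec$edde -> last char: e
  3: ddecec$e -> last char: e
  4: decec$ed -> last char: d
  5: ec$eddec -> last char: c
  6: ecec$edd -> last char: d
  7: eddecec$ -> last char: $


BWT = ceeedcd$


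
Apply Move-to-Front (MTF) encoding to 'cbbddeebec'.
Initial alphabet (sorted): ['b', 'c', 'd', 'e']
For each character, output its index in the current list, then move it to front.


MTF encoding:
'c': index 1 in ['b', 'c', 'd', 'e'] -> ['c', 'b', 'd', 'e']
'b': index 1 in ['c', 'b', 'd', 'e'] -> ['b', 'c', 'd', 'e']
'b': index 0 in ['b', 'c', 'd', 'e'] -> ['b', 'c', 'd', 'e']
'd': index 2 in ['b', 'c', 'd', 'e'] -> ['d', 'b', 'c', 'e']
'd': index 0 in ['d', 'b', 'c', 'e'] -> ['d', 'b', 'c', 'e']
'e': index 3 in ['d', 'b', 'c', 'e'] -> ['e', 'd', 'b', 'c']
'e': index 0 in ['e', 'd', 'b', 'c'] -> ['e', 'd', 'b', 'c']
'b': index 2 in ['e', 'd', 'b', 'c'] -> ['b', 'e', 'd', 'c']
'e': index 1 in ['b', 'e', 'd', 'c'] -> ['e', 'b', 'd', 'c']
'c': index 3 in ['e', 'b', 'd', 'c'] -> ['c', 'e', 'b', 'd']


Output: [1, 1, 0, 2, 0, 3, 0, 2, 1, 3]


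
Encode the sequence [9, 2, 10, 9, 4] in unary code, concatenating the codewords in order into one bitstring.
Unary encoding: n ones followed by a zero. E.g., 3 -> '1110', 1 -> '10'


Encode each number as n ones followed by a terminating 0:
  9 -> 1111111110 (10 bits)
  2 -> 110 (3 bits)
  10 -> 11111111110 (11 bits)
  9 -> 1111111110 (10 bits)
  4 -> 11110 (5 bits)
Total length = 10 + 3 + 11 + 10 + 5 = 39 bits.

Unary([9, 2, 10, 9, 4]) = 111111111011011111111110111111111011110 (39 bits)


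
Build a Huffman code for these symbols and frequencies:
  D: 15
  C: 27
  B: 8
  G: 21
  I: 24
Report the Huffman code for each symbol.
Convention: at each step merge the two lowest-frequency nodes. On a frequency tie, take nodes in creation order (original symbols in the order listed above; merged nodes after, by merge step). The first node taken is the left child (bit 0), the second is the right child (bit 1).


Huffman tree construction:
Step 1: Merge B(8) + D(15) = 23
Step 2: Merge G(21) + (B+D)(23) = 44
Step 3: Merge I(24) + C(27) = 51
Step 4: Merge (G+(B+D))(44) + (I+C)(51) = 95
Read each symbol's code off the tree from the root (left child = 0, right child = 1).

Codes:
  D: 011 (length 3)
  C: 11 (length 2)
  B: 010 (length 3)
  G: 00 (length 2)
  I: 10 (length 2)
Average code length: 213/95 = 2.2421 bits/symbol


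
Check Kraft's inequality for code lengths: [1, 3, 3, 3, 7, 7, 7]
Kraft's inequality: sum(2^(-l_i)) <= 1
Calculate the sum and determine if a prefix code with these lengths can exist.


Sum = 2^(-1) + 2^(-3) + 2^(-3) + 2^(-3) + 2^(-7) + 2^(-7) + 2^(-7)
    = 0.5 + 0.125 + 0.125 + 0.125 + 0.0078125 + 0.0078125 + 0.0078125
    = 115/128 = 0.8984375
Since 0.8984375 <= 1, Kraft's inequality IS satisfied.
A prefix code with these lengths CAN exist.

Kraft sum = 0.8984375. Satisfied.


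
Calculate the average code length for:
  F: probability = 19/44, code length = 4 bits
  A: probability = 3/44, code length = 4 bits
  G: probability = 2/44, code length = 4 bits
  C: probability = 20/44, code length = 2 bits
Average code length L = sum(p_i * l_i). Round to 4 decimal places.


Weighted contributions p_i * l_i:
  F: (19/44) * 4 = 76/44
  A: (3/44) * 4 = 12/44
  G: (2/44) * 4 = 8/44
  C: (20/44) * 2 = 40/44
Sum = (76 + 12 + 8 + 40)/44 = 136/44

L = 136/44 = 3.0909 bits/symbol


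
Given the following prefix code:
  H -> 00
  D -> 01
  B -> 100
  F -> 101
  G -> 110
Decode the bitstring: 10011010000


Decoding step by step:
Bits 100 -> B
Bits 110 -> G
Bits 100 -> B
Bits 00 -> H


Decoded message: BGBH


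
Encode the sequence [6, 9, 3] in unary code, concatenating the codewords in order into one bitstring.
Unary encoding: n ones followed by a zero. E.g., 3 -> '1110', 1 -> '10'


Encode each number as n ones followed by a terminating 0:
  6 -> 1111110 (7 bits)
  9 -> 1111111110 (10 bits)
  3 -> 1110 (4 bits)
Total length = 7 + 10 + 4 = 21 bits.

Unary([6, 9, 3]) = 111111011111111101110 (21 bits)


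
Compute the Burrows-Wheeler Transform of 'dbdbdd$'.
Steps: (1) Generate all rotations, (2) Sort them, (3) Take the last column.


Rotations (sorted):
  0: $dbdbdd -> last char: d
  1: bdbdd$d -> last char: d
  2: bdd$dbd -> last char: d
  3: d$dbdbd -> last char: d
  4: dbdbdd$ -> last char: $
  5: dbdd$db -> last char: b
  6: dd$dbdb -> last char: b


BWT = dddd$bb


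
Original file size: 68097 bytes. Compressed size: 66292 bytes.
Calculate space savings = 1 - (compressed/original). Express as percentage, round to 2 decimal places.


ratio = compressed/original = 66292/68097 = 0.973494
savings = 1 - ratio = 1 - 0.973494 = 0.026506
as a percentage: 0.026506 * 100 = 2.65%

Space savings = 1 - 66292/68097 = 2.65%


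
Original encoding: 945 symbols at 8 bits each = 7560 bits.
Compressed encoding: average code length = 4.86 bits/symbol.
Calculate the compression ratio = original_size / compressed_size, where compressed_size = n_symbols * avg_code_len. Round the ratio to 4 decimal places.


original_size = n_symbols * orig_bits = 945 * 8 = 7560 bits
compressed_size = n_symbols * avg_code_len = 945 * 4.86 = 4592.7 bits
ratio = original_size / compressed_size = 7560 / 4592.7 = 1.6461

Compression ratio = 1.6461


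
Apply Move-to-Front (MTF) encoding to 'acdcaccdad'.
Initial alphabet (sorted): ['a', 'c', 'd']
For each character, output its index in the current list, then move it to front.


MTF encoding:
'a': index 0 in ['a', 'c', 'd'] -> ['a', 'c', 'd']
'c': index 1 in ['a', 'c', 'd'] -> ['c', 'a', 'd']
'd': index 2 in ['c', 'a', 'd'] -> ['d', 'c', 'a']
'c': index 1 in ['d', 'c', 'a'] -> ['c', 'd', 'a']
'a': index 2 in ['c', 'd', 'a'] -> ['a', 'c', 'd']
'c': index 1 in ['a', 'c', 'd'] -> ['c', 'a', 'd']
'c': index 0 in ['c', 'a', 'd'] -> ['c', 'a', 'd']
'd': index 2 in ['c', 'a', 'd'] -> ['d', 'c', 'a']
'a': index 2 in ['d', 'c', 'a'] -> ['a', 'd', 'c']
'd': index 1 in ['a', 'd', 'c'] -> ['d', 'a', 'c']


Output: [0, 1, 2, 1, 2, 1, 0, 2, 2, 1]


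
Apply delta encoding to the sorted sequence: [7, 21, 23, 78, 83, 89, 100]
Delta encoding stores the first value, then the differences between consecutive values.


First value: 7
Deltas:
  21 - 7 = 14
  23 - 21 = 2
  78 - 23 = 55
  83 - 78 = 5
  89 - 83 = 6
  100 - 89 = 11


Delta encoded: [7, 14, 2, 55, 5, 6, 11]


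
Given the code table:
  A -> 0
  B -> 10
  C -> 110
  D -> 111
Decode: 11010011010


Decoding:
110 -> C
10 -> B
0 -> A
110 -> C
10 -> B


Result: CBACB


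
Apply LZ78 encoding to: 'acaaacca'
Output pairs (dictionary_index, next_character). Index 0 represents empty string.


LZ78 encoding steps:
Dictionary: {0: ''}
Step 1: w='' (idx 0), next='a' -> output (0, 'a'), add 'a' as idx 1
Step 2: w='' (idx 0), next='c' -> output (0, 'c'), add 'c' as idx 2
Step 3: w='a' (idx 1), next='a' -> output (1, 'a'), add 'aa' as idx 3
Step 4: w='a' (idx 1), next='c' -> output (1, 'c'), add 'ac' as idx 4
Step 5: w='c' (idx 2), next='a' -> output (2, 'a'), add 'ca' as idx 5


Encoded: [(0, 'a'), (0, 'c'), (1, 'a'), (1, 'c'), (2, 'a')]


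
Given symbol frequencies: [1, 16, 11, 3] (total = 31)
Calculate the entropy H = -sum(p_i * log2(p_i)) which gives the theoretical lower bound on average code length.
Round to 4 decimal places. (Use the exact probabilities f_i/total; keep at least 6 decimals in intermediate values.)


Per-symbol terms -p_i * log2(p_i) with p_i = f_i/31:
  p = 1/31 = 0.032258: log2(p) = -4.954196, -p*log2(p) = 0.159813
  p = 16/31 = 0.516129: log2(p) = -0.954196, -p*log2(p) = 0.492488
  p = 11/31 = 0.354839: log2(p) = -1.494765, -p*log2(p) = 0.530400
  p = 3/31 = 0.096774: log2(p) = -3.369234, -p*log2(p) = 0.326055
H = 0.159813 + 0.492488 + 0.530400 + 0.326055 = 1.508756

H = 1.5088 bits/symbol


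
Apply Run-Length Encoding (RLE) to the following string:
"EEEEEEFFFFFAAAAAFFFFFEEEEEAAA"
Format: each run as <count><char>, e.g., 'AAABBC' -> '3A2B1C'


Scanning runs left to right:
  i=0: run of 'E' x 6 -> '6E'
  i=6: run of 'F' x 5 -> '5F'
  i=11: run of 'A' x 5 -> '5A'
  i=16: run of 'F' x 5 -> '5F'
  i=21: run of 'E' x 5 -> '5E'
  i=26: run of 'A' x 3 -> '3A'

RLE = 6E5F5A5F5E3A


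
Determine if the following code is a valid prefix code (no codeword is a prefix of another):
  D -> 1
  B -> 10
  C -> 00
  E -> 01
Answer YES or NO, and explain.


Checking each pair (does one codeword prefix another?):
  D='1' vs B='10': prefix -- VIOLATION

NO -- this is NOT a valid prefix code. D (1) is a prefix of B (10).


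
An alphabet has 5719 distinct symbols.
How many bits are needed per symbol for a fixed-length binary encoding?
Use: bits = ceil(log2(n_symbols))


log2(5719) = 12.4815
Bracket: 2^12 = 4096 < 5719 <= 2^13 = 8192
So ceil(log2(5719)) = 13

bits = ceil(log2(5719)) = ceil(12.4815) = 13 bits


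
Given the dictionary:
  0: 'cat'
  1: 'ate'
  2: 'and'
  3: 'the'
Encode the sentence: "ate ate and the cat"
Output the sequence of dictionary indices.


Look up each word in the dictionary:
  'ate' -> 1
  'ate' -> 1
  'and' -> 2
  'the' -> 3
  'cat' -> 0

Encoded: [1, 1, 2, 3, 0]


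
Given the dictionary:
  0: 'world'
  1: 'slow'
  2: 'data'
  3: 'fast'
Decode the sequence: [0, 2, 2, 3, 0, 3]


Look up each index in the dictionary:
  0 -> 'world'
  2 -> 'data'
  2 -> 'data'
  3 -> 'fast'
  0 -> 'world'
  3 -> 'fast'

Decoded: "world data data fast world fast"


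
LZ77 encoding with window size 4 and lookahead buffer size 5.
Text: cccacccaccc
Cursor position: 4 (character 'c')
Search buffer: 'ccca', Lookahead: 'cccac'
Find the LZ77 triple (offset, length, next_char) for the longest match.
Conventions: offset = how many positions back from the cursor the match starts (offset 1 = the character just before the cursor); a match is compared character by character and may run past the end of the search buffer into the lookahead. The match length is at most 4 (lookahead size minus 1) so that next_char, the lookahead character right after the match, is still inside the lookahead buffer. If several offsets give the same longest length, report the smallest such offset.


Try each offset into the search buffer:
  offset=1 (pos 3, char 'a'): match length 0
  offset=2 (pos 2, char 'c'): match length 1
  offset=3 (pos 1, char 'c'): match length 2
  offset=4 (pos 0, char 'c'): match length 4
Longest match has length 4 at offset 4.
next_char = character at position 4 + 4 = 8 -> 'c'

Best match: offset=4, length=4 (matching 'ccca' starting at position 0)
LZ77 triple: (4, 4, 'c')
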